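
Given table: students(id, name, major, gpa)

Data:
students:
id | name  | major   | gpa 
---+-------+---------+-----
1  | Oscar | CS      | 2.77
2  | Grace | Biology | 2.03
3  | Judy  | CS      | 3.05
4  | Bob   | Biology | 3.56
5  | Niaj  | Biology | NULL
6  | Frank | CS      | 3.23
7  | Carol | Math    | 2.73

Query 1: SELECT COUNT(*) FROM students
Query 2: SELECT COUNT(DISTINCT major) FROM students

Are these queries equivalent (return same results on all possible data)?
No, not equivalent

Query 1 returns: [(7,)]
Query 2 returns: [(3,)]

Reason: COUNT(*) counts rows, COUNT(DISTINCT major) counts unique majors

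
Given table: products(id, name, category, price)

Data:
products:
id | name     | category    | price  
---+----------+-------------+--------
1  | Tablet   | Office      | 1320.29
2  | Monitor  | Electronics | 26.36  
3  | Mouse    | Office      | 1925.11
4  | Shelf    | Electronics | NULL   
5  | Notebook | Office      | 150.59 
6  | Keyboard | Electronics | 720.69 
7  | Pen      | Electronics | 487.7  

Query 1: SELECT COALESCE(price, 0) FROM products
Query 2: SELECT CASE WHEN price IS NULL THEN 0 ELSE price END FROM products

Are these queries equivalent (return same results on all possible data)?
Yes, equivalent

Both queries return: [(0,), (26.36,), (150.59,), (487.7,), (720.69,), (1320.29,), (1925.11,)]

Reason: COALESCE vs CASE for NULL handling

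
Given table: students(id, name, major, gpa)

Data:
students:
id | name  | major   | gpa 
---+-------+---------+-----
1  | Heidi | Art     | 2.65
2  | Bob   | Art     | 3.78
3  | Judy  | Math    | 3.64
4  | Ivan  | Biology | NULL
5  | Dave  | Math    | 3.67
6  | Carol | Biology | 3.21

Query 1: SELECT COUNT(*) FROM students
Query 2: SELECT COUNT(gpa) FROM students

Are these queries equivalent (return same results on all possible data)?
No, not equivalent

Query 1 returns: [(6,)]
Query 2 returns: [(5,)]

Reason: COUNT(*) includes NULLs, COUNT(column) excludes them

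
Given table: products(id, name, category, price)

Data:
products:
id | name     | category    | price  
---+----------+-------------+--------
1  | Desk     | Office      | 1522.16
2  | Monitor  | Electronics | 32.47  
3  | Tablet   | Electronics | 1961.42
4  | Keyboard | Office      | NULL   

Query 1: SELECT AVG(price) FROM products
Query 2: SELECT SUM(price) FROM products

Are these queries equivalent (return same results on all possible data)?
No, not equivalent

Query 1 returns: [(1172.0166666666667,)]
Query 2 returns: [(3516.05,)]

Reason: AVG vs SUM give different aggregate values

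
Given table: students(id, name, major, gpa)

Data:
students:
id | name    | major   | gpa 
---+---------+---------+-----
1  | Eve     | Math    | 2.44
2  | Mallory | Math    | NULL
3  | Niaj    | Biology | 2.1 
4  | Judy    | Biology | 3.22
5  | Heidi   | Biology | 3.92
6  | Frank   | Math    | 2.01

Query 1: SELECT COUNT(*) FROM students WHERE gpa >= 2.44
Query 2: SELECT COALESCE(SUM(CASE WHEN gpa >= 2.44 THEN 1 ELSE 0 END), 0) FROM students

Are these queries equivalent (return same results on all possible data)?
Yes, equivalent

Both queries return: [(3,)]

Reason: COUNT with WHERE vs conditional SUM (COALESCE handles empty-table NULL)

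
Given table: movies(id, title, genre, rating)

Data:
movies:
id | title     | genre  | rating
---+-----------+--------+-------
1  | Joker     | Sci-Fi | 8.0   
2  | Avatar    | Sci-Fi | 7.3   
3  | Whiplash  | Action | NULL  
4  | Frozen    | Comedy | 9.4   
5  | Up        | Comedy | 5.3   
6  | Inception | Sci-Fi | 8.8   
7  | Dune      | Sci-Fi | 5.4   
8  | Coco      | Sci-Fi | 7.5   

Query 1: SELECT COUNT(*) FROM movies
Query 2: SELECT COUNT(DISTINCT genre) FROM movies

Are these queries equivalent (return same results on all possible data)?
No, not equivalent

Query 1 returns: [(8,)]
Query 2 returns: [(3,)]

Reason: COUNT(*) counts rows, COUNT(DISTINCT genre) counts unique genres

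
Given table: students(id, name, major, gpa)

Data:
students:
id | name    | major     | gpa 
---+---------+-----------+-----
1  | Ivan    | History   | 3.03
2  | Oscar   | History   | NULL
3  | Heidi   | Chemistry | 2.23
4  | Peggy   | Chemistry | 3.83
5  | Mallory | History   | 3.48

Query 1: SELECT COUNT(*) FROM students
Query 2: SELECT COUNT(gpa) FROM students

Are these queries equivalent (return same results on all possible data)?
No, not equivalent

Query 1 returns: [(5,)]
Query 2 returns: [(4,)]

Reason: COUNT(*) includes NULLs, COUNT(column) excludes them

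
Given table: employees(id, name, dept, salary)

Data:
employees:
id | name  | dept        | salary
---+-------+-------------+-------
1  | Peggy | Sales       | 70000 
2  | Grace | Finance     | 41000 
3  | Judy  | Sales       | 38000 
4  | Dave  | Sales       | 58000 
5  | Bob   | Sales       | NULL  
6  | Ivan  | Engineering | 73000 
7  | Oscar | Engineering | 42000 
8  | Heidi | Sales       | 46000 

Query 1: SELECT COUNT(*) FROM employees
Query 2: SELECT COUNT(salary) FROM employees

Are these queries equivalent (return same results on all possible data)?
No, not equivalent

Query 1 returns: [(8,)]
Query 2 returns: [(7,)]

Reason: COUNT(*) includes NULLs, COUNT(column) excludes them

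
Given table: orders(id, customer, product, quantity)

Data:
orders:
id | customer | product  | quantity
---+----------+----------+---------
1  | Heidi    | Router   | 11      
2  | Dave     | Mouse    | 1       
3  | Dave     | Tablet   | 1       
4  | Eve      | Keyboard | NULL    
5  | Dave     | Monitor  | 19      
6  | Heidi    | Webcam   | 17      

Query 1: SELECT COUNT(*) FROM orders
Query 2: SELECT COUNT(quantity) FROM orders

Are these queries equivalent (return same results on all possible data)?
No, not equivalent

Query 1 returns: [(6,)]
Query 2 returns: [(5,)]

Reason: COUNT(*) includes NULLs, COUNT(column) excludes them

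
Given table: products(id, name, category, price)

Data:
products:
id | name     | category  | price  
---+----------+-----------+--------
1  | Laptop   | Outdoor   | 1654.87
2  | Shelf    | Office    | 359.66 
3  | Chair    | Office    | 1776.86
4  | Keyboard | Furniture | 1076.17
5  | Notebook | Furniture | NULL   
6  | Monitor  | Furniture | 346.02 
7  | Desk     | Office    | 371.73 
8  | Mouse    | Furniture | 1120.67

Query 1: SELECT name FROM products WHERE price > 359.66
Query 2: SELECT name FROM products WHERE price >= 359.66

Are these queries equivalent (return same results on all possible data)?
No, not equivalent

Query 1 returns: [('Laptop',), ('Chair',), ('Keyboard',), ('Desk',), ('Mouse',)]
Query 2 returns: [('Laptop',), ('Shelf',), ('Chair',), ('Keyboard',), ('Desk',), ('Mouse',)]

Reason: > vs >= gives different results when price = 359.66 exists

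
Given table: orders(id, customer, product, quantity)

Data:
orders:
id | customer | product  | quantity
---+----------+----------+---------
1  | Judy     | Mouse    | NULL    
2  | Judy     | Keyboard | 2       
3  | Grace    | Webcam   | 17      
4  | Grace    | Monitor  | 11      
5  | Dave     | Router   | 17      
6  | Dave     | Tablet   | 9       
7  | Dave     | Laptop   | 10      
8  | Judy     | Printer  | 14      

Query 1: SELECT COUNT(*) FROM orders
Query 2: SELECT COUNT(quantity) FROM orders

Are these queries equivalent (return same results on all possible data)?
No, not equivalent

Query 1 returns: [(8,)]
Query 2 returns: [(7,)]

Reason: COUNT(*) includes NULLs, COUNT(column) excludes them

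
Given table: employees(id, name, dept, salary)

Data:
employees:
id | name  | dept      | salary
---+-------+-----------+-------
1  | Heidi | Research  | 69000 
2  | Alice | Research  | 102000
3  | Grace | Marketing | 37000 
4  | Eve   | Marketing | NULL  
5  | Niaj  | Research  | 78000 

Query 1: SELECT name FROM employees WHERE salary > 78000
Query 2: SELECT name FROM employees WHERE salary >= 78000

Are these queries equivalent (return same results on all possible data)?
No, not equivalent

Query 1 returns: [('Alice',)]
Query 2 returns: [('Alice',), ('Niaj',)]

Reason: > vs >= gives different results when salary = 78000 exists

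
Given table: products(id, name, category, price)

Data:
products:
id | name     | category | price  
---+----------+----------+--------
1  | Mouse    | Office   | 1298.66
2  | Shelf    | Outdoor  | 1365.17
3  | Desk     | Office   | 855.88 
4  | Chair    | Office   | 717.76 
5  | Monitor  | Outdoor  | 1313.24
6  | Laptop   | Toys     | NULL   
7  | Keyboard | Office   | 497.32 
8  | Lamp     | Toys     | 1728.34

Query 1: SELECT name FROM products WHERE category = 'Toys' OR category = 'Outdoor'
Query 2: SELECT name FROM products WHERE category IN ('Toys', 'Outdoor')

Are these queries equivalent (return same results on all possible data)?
Yes, equivalent

Both queries return: [('Lamp',), ('Laptop',), ('Monitor',), ('Shelf',)]

Reason: OR vs IN are equivalent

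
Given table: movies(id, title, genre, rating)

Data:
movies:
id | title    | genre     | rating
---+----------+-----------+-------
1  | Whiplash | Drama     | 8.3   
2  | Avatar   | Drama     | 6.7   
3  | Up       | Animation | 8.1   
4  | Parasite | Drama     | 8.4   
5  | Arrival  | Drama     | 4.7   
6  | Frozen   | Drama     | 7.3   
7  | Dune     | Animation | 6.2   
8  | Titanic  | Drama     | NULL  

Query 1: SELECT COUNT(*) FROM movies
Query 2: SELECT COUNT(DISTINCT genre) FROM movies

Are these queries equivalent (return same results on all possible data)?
No, not equivalent

Query 1 returns: [(8,)]
Query 2 returns: [(2,)]

Reason: COUNT(*) counts rows, COUNT(DISTINCT genre) counts unique genres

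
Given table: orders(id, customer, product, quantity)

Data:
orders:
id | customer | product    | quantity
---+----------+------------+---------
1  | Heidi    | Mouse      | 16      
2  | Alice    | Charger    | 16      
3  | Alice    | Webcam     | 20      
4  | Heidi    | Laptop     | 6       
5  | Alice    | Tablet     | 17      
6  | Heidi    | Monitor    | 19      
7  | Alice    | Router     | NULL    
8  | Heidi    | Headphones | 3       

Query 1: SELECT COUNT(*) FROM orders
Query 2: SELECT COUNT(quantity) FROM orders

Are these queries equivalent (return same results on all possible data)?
No, not equivalent

Query 1 returns: [(8,)]
Query 2 returns: [(7,)]

Reason: COUNT(*) includes NULLs, COUNT(column) excludes them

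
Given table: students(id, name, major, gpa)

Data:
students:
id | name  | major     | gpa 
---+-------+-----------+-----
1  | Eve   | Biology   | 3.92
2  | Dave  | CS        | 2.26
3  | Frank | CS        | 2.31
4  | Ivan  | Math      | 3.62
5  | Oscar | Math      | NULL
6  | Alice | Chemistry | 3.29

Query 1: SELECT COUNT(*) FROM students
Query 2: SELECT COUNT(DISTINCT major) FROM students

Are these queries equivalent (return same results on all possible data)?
No, not equivalent

Query 1 returns: [(6,)]
Query 2 returns: [(4,)]

Reason: COUNT(*) counts rows, COUNT(DISTINCT major) counts unique majors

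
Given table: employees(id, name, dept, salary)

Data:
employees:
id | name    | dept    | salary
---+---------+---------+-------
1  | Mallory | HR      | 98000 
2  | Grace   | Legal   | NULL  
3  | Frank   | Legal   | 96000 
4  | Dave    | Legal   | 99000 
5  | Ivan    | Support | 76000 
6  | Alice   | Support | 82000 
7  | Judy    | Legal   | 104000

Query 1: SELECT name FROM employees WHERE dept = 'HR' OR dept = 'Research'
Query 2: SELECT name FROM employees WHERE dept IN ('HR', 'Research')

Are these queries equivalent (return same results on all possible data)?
Yes, equivalent

Both queries return: [('Mallory',)]

Reason: OR vs IN are equivalent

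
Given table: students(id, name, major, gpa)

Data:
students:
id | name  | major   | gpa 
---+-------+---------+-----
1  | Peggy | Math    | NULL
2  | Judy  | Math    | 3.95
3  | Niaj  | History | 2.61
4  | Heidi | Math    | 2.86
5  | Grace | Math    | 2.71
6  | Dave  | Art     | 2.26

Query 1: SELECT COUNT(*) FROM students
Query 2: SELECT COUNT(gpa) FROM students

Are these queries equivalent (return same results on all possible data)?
No, not equivalent

Query 1 returns: [(6,)]
Query 2 returns: [(5,)]

Reason: COUNT(*) includes NULLs, COUNT(column) excludes them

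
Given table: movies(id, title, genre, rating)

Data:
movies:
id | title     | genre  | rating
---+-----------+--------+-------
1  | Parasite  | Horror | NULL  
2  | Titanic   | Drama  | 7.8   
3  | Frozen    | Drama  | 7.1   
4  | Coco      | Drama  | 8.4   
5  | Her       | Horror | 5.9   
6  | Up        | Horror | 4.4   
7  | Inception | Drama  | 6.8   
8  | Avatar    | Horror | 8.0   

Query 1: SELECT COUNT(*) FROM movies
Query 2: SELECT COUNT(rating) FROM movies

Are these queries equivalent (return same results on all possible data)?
No, not equivalent

Query 1 returns: [(8,)]
Query 2 returns: [(7,)]

Reason: COUNT(*) includes NULLs, COUNT(column) excludes them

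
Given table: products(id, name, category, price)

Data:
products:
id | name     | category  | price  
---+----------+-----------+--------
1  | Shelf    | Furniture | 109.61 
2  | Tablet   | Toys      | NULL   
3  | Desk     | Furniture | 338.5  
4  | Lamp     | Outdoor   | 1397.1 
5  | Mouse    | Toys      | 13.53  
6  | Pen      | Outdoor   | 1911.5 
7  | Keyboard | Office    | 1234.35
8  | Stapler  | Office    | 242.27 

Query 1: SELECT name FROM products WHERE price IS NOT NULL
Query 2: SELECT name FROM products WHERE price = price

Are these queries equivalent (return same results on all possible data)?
Yes, equivalent

Both queries return: [('Desk',), ('Keyboard',), ('Lamp',), ('Mouse',), ('Pen',), ('Shelf',), ('Stapler',)]

Reason: IS NOT NULL vs self-equality (both exclude NULLs)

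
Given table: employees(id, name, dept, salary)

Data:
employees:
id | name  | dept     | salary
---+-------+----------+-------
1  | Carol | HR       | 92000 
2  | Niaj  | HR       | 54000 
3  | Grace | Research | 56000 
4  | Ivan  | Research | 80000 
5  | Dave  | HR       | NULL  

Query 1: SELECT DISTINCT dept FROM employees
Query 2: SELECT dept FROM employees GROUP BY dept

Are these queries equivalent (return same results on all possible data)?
Yes, equivalent

Both queries return: [('HR',), ('Research',)]

Reason: Both get unique depts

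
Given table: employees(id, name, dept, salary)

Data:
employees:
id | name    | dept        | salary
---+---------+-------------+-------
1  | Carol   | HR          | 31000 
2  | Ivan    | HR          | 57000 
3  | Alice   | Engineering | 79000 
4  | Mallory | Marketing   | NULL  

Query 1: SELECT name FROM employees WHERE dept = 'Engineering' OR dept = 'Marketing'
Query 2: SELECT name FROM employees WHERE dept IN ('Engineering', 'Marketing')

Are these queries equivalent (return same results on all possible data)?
Yes, equivalent

Both queries return: [('Alice',), ('Mallory',)]

Reason: OR vs IN are equivalent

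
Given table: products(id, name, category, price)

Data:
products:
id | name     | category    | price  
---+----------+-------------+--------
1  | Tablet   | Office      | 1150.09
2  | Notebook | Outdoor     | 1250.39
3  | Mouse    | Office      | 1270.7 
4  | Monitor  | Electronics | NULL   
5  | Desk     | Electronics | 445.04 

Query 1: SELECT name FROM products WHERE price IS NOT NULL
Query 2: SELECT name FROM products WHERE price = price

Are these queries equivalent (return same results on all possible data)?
Yes, equivalent

Both queries return: [('Desk',), ('Mouse',), ('Notebook',), ('Tablet',)]

Reason: IS NOT NULL vs self-equality (both exclude NULLs)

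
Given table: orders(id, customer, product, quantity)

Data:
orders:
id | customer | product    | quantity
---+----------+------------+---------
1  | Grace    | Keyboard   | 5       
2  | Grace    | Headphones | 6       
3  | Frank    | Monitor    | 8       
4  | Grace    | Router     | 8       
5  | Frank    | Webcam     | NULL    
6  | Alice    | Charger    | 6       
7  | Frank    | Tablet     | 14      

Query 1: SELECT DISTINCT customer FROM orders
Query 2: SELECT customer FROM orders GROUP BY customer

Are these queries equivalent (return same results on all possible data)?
Yes, equivalent

Both queries return: [('Alice',), ('Frank',), ('Grace',)]

Reason: Both get unique customers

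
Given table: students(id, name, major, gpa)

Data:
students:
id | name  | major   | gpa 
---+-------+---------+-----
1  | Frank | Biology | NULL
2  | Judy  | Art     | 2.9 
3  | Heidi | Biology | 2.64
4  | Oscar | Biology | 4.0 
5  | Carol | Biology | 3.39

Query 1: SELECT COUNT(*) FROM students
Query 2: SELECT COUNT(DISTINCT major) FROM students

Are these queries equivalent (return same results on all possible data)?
No, not equivalent

Query 1 returns: [(5,)]
Query 2 returns: [(2,)]

Reason: COUNT(*) counts rows, COUNT(DISTINCT major) counts unique majors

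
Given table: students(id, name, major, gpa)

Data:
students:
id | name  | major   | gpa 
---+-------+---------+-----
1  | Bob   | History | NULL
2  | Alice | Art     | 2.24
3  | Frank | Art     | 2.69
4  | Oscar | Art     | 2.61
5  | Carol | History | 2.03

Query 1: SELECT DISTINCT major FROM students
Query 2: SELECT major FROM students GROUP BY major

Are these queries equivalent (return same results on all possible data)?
Yes, equivalent

Both queries return: [('Art',), ('History',)]

Reason: Both get unique majors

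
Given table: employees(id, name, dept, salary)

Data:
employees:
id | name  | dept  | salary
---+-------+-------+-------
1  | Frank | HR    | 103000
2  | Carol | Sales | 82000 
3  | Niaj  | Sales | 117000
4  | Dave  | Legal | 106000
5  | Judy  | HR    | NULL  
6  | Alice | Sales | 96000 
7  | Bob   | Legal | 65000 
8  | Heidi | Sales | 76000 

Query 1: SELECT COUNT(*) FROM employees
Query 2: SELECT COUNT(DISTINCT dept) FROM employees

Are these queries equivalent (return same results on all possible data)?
No, not equivalent

Query 1 returns: [(8,)]
Query 2 returns: [(3,)]

Reason: COUNT(*) counts rows, COUNT(DISTINCT dept) counts unique depts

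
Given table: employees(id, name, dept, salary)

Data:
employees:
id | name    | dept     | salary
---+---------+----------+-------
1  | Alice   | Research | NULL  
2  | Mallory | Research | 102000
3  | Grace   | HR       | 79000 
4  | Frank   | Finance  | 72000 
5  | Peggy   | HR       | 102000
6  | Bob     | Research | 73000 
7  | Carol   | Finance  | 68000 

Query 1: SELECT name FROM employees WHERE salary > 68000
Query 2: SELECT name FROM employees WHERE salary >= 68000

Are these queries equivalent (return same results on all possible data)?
No, not equivalent

Query 1 returns: [('Mallory',), ('Grace',), ('Frank',), ('Peggy',), ('Bob',)]
Query 2 returns: [('Mallory',), ('Grace',), ('Frank',), ('Peggy',), ('Bob',), ('Carol',)]

Reason: > vs >= gives different results when salary = 68000 exists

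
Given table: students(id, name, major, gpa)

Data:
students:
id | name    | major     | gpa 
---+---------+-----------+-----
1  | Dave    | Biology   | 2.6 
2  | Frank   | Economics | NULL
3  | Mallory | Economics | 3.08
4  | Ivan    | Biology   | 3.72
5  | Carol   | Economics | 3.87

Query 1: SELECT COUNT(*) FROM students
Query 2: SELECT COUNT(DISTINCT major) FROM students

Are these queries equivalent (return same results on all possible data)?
No, not equivalent

Query 1 returns: [(5,)]
Query 2 returns: [(2,)]

Reason: COUNT(*) counts rows, COUNT(DISTINCT major) counts unique majors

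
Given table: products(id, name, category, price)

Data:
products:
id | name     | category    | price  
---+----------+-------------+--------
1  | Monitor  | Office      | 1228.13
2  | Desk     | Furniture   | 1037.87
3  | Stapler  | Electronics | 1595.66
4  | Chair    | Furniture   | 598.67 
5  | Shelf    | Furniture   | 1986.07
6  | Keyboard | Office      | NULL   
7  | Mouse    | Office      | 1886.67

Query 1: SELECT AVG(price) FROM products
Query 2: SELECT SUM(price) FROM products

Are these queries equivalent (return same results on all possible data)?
No, not equivalent

Query 1 returns: [(1388.845,)]
Query 2 returns: [(8333.07,)]

Reason: AVG vs SUM give different aggregate values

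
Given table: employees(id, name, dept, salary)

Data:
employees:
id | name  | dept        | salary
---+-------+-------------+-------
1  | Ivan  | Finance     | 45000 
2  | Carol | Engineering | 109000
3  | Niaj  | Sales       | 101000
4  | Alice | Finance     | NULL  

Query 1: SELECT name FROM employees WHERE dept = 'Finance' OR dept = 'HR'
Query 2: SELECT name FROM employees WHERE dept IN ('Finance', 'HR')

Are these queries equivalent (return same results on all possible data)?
Yes, equivalent

Both queries return: [('Alice',), ('Ivan',)]

Reason: OR vs IN are equivalent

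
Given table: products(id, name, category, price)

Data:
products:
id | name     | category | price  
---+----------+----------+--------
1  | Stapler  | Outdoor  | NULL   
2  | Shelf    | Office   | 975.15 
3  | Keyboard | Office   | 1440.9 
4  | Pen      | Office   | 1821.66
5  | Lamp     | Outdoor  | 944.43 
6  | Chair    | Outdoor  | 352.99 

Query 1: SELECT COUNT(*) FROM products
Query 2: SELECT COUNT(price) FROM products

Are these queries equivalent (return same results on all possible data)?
No, not equivalent

Query 1 returns: [(6,)]
Query 2 returns: [(5,)]

Reason: COUNT(*) includes NULLs, COUNT(column) excludes them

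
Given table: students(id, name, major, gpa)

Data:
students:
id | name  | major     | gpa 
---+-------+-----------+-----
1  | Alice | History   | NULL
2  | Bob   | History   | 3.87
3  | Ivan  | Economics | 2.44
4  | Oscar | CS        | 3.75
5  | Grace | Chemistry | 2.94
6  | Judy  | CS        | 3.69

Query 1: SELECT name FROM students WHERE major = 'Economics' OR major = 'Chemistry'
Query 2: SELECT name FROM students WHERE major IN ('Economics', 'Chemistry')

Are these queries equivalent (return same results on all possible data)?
Yes, equivalent

Both queries return: [('Grace',), ('Ivan',)]

Reason: OR vs IN are equivalent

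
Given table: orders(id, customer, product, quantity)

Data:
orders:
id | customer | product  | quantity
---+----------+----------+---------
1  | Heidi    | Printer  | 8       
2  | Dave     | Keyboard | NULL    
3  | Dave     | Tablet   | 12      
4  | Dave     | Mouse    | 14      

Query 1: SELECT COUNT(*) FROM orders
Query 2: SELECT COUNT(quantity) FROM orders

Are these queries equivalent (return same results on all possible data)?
No, not equivalent

Query 1 returns: [(4,)]
Query 2 returns: [(3,)]

Reason: COUNT(*) includes NULLs, COUNT(column) excludes them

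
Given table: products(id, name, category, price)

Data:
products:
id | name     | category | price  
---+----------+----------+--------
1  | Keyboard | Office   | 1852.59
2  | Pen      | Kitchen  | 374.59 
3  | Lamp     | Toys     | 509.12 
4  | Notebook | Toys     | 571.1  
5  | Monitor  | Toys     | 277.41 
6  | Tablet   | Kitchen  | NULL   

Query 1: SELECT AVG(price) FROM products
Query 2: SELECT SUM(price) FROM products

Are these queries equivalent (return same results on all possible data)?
No, not equivalent

Query 1 returns: [(716.962,)]
Query 2 returns: [(3584.81,)]

Reason: AVG vs SUM give different aggregate values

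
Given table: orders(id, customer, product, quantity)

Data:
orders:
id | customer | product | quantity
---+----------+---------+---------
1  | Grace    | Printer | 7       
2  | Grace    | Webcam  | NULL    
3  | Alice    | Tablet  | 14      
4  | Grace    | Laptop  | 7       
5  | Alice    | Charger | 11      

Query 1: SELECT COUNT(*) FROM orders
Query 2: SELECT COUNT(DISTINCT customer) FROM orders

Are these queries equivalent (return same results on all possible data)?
No, not equivalent

Query 1 returns: [(5,)]
Query 2 returns: [(2,)]

Reason: COUNT(*) counts rows, COUNT(DISTINCT customer) counts unique customers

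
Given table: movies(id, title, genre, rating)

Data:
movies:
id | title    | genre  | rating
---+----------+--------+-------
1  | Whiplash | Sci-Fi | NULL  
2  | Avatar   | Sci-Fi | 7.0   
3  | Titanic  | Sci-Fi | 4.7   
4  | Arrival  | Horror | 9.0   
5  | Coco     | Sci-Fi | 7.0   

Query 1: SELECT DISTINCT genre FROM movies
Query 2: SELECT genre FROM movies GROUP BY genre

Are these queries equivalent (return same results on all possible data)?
Yes, equivalent

Both queries return: [('Horror',), ('Sci-Fi',)]

Reason: Both get unique genres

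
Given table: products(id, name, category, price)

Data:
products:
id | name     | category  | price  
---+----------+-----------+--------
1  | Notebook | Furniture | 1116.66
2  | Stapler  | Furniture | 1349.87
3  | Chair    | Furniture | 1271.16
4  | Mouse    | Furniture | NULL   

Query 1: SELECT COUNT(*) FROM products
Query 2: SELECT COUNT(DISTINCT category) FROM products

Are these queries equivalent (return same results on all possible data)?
No, not equivalent

Query 1 returns: [(4,)]
Query 2 returns: [(1,)]

Reason: COUNT(*) counts rows, COUNT(DISTINCT category) counts unique categorys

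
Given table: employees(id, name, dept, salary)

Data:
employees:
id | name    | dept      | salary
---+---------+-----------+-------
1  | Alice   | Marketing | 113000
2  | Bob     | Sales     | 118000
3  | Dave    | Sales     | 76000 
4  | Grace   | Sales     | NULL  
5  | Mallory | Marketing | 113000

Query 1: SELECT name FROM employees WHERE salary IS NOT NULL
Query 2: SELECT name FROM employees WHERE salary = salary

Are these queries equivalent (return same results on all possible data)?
Yes, equivalent

Both queries return: [('Alice',), ('Bob',), ('Dave',), ('Mallory',)]

Reason: IS NOT NULL vs self-equality (both exclude NULLs)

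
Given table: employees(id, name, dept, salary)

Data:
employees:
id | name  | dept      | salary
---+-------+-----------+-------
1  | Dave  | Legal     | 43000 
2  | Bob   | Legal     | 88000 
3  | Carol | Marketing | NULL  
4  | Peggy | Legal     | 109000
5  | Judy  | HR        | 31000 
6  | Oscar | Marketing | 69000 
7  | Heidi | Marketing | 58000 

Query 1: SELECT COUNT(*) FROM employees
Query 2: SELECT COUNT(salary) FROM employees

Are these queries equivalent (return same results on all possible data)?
No, not equivalent

Query 1 returns: [(7,)]
Query 2 returns: [(6,)]

Reason: COUNT(*) includes NULLs, COUNT(column) excludes them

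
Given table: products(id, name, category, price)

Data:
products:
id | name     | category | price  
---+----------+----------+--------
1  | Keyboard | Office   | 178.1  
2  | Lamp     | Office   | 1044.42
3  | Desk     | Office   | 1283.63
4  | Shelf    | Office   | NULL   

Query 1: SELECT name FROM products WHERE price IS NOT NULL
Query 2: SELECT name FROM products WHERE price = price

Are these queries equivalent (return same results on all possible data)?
Yes, equivalent

Both queries return: [('Desk',), ('Keyboard',), ('Lamp',)]

Reason: IS NOT NULL vs self-equality (both exclude NULLs)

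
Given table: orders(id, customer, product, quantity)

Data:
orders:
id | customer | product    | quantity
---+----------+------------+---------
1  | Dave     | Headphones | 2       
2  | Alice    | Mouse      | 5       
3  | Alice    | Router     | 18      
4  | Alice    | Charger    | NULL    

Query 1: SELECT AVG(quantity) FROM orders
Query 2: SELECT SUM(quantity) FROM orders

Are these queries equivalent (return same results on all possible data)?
No, not equivalent

Query 1 returns: [(8.333333333333334,)]
Query 2 returns: [(25,)]

Reason: AVG vs SUM give different aggregate values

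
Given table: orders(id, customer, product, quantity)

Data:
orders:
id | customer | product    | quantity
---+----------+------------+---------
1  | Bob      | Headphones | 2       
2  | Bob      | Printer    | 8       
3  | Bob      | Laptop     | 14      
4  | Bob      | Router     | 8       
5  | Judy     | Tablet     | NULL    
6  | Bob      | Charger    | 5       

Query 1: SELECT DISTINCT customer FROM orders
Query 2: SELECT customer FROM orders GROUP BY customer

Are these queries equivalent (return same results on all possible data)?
Yes, equivalent

Both queries return: [('Bob',), ('Judy',)]

Reason: Both get unique customers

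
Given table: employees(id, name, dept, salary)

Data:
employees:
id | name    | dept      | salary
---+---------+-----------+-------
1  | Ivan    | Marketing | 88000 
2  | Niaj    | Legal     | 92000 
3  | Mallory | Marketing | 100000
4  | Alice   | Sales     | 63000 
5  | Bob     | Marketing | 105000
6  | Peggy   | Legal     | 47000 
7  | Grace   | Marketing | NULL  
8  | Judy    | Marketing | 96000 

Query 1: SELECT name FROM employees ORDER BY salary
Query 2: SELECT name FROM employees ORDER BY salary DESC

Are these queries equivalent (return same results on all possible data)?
No, not equivalent

Query 1 returns: [('Grace',), ('Peggy',), ('Alice',), ('Ivan',), ('Niaj',), ('Judy',), ('Mallory',), ('Bob',)]
Query 2 returns: [('Bob',), ('Mallory',), ('Judy',), ('Niaj',), ('Ivan',), ('Alice',), ('Peggy',), ('Grace',)]

Reason: ASC vs DESC gives opposite ordering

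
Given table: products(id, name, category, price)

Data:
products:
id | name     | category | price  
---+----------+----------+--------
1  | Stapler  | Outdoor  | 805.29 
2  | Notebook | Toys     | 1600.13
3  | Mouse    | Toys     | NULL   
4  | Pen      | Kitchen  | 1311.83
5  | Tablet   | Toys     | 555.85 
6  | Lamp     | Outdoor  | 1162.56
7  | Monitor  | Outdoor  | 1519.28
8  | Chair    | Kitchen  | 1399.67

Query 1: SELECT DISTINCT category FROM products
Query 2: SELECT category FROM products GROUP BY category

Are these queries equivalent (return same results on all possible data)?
Yes, equivalent

Both queries return: [('Kitchen',), ('Outdoor',), ('Toys',)]

Reason: Both get unique categorys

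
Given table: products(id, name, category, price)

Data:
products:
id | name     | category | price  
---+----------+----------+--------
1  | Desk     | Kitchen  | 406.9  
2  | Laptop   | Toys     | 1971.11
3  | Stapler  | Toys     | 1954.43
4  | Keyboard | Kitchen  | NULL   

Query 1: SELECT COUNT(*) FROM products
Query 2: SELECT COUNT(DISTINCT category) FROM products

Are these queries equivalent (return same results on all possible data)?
No, not equivalent

Query 1 returns: [(4,)]
Query 2 returns: [(2,)]

Reason: COUNT(*) counts rows, COUNT(DISTINCT category) counts unique categorys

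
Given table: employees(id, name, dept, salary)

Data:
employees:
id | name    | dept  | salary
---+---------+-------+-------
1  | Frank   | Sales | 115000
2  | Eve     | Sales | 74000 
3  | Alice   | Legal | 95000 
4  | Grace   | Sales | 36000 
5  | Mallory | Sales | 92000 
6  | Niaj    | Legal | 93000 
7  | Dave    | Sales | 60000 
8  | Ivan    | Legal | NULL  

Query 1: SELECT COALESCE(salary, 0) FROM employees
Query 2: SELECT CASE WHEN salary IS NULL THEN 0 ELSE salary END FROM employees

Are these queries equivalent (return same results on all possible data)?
Yes, equivalent

Both queries return: [(0,), (36000,), (60000,), (74000,), (92000,), (93000,), (95000,), (115000,)]

Reason: COALESCE vs CASE for NULL handling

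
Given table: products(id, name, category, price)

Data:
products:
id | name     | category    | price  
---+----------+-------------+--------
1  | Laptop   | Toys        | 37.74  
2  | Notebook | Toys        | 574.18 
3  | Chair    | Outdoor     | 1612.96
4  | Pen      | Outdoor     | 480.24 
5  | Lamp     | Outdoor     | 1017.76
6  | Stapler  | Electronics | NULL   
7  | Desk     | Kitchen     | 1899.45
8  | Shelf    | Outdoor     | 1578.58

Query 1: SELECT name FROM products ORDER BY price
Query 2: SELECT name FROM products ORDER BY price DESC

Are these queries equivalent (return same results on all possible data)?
No, not equivalent

Query 1 returns: [('Stapler',), ('Laptop',), ('Pen',), ('Notebook',), ('Lamp',), ('Shelf',), ('Chair',), ('Desk',)]
Query 2 returns: [('Desk',), ('Chair',), ('Shelf',), ('Lamp',), ('Notebook',), ('Pen',), ('Laptop',), ('Stapler',)]

Reason: ASC vs DESC gives opposite ordering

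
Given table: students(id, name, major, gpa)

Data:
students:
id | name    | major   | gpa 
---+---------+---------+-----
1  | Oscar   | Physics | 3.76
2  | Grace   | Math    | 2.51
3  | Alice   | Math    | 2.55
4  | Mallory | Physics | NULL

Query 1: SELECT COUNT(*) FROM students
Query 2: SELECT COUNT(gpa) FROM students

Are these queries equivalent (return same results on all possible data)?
No, not equivalent

Query 1 returns: [(4,)]
Query 2 returns: [(3,)]

Reason: COUNT(*) includes NULLs, COUNT(column) excludes them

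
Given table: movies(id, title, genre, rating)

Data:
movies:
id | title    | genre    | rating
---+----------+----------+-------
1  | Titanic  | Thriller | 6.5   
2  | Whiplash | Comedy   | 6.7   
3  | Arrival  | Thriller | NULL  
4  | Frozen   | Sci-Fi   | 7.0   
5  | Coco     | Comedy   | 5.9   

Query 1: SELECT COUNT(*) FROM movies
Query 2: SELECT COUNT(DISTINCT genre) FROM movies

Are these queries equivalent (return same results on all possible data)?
No, not equivalent

Query 1 returns: [(5,)]
Query 2 returns: [(3,)]

Reason: COUNT(*) counts rows, COUNT(DISTINCT genre) counts unique genres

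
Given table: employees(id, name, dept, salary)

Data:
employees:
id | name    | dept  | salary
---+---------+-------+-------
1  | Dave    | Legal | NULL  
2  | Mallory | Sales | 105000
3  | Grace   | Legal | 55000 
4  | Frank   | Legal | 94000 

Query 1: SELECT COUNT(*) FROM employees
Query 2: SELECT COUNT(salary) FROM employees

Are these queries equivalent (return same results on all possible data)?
No, not equivalent

Query 1 returns: [(4,)]
Query 2 returns: [(3,)]

Reason: COUNT(*) includes NULLs, COUNT(column) excludes them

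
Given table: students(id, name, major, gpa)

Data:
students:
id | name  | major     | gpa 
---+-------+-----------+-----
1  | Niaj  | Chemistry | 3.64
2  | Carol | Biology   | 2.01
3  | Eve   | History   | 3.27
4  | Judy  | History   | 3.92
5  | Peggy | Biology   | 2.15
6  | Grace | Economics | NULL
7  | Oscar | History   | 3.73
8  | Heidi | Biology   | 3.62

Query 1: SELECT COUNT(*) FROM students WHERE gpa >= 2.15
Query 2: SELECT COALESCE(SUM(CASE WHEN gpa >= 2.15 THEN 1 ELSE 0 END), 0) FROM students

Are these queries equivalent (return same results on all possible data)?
Yes, equivalent

Both queries return: [(6,)]

Reason: COUNT with WHERE vs conditional SUM (COALESCE handles empty-table NULL)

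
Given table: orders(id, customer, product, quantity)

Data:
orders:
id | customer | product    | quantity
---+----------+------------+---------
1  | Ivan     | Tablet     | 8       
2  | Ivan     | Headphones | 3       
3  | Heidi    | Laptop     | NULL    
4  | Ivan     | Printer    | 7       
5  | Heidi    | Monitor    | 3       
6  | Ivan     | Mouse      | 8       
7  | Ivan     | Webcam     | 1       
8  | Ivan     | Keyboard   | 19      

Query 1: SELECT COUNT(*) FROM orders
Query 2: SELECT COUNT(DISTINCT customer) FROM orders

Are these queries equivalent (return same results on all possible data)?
No, not equivalent

Query 1 returns: [(8,)]
Query 2 returns: [(2,)]

Reason: COUNT(*) counts rows, COUNT(DISTINCT customer) counts unique customers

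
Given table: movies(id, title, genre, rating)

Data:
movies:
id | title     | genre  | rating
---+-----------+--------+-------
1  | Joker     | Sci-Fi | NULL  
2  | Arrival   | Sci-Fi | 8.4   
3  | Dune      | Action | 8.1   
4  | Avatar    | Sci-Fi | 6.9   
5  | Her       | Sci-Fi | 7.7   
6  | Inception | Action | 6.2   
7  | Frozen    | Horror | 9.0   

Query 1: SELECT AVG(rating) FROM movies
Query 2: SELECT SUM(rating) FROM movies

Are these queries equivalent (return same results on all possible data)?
No, not equivalent

Query 1 returns: [(7.716666666666666,)]
Query 2 returns: [(46.3,)]

Reason: AVG vs SUM give different aggregate values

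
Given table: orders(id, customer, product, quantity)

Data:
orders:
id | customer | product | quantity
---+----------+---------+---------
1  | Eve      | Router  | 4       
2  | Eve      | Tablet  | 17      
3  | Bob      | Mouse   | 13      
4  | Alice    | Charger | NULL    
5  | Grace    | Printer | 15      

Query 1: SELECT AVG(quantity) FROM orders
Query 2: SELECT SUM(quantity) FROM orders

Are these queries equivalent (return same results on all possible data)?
No, not equivalent

Query 1 returns: [(12.25,)]
Query 2 returns: [(49,)]

Reason: AVG vs SUM give different aggregate values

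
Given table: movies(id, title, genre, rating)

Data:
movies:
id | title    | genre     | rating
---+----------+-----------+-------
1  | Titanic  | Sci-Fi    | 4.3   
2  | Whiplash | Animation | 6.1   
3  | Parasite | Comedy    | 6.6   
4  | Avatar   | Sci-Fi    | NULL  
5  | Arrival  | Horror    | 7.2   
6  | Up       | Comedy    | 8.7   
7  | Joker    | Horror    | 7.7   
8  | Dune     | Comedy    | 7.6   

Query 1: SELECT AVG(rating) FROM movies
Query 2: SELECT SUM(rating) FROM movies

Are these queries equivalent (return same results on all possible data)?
No, not equivalent

Query 1 returns: [(6.885714285714285,)]
Query 2 returns: [(48.199999999999996,)]

Reason: AVG vs SUM give different aggregate values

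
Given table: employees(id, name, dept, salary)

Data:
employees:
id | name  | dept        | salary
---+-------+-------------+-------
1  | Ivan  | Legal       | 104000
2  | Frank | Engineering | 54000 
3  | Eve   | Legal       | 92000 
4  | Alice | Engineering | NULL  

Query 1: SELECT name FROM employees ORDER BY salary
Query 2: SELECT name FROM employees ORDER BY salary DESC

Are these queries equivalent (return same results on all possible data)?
No, not equivalent

Query 1 returns: [('Alice',), ('Frank',), ('Eve',), ('Ivan',)]
Query 2 returns: [('Ivan',), ('Eve',), ('Frank',), ('Alice',)]

Reason: ASC vs DESC gives opposite ordering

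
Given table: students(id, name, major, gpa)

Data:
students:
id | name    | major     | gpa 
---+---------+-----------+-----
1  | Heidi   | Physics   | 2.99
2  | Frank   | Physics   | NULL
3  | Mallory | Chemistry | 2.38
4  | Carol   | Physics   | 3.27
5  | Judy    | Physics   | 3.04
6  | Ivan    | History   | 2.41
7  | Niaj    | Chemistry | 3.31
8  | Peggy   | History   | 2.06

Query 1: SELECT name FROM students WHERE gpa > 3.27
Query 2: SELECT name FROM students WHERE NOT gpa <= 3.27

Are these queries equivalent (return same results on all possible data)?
Yes, equivalent

Both queries return: [('Niaj',)]

Reason: Both filter gpa > 3.27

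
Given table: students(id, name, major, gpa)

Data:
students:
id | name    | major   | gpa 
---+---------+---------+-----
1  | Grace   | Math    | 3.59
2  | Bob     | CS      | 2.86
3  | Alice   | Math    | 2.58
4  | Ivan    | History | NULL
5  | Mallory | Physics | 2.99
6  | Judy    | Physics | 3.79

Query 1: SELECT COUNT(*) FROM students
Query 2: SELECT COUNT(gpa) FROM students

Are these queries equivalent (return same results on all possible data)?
No, not equivalent

Query 1 returns: [(6,)]
Query 2 returns: [(5,)]

Reason: COUNT(*) includes NULLs, COUNT(column) excludes them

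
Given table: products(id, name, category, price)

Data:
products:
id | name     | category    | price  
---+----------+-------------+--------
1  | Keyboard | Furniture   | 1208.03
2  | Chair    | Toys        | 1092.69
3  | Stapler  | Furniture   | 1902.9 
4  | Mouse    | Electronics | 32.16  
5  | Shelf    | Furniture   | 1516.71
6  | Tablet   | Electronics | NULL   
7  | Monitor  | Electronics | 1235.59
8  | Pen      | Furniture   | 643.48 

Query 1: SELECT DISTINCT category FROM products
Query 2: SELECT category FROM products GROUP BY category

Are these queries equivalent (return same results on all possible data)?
Yes, equivalent

Both queries return: [('Electronics',), ('Furniture',), ('Toys',)]

Reason: Both get unique categorys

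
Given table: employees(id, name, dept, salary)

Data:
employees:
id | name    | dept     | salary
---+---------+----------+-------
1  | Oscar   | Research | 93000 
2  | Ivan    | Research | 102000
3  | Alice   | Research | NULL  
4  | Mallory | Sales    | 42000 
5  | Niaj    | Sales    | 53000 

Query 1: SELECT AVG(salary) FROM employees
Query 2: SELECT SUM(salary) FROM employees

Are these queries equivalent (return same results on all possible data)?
No, not equivalent

Query 1 returns: [(72500.0,)]
Query 2 returns: [(290000,)]

Reason: AVG vs SUM give different aggregate values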